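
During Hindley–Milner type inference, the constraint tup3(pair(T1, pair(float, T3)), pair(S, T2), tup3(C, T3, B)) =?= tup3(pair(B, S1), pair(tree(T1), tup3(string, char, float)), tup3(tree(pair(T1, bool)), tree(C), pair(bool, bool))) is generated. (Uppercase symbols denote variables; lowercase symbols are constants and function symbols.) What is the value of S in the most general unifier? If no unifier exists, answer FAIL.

tree(pair(bool, bool))

Decompose tup3/3: pair(T1, pair(float, T3)) =?= pair(B, S1),  pair(S, T2) =?= pair(tree(T1), tup3(string, char, float)),  tup3(C, T3, B) =?= tup3(tree(pair(T1, bool)), tree(C), pair(bool, bool)).
Decompose pair/2: T1 =?= B,  pair(float, T3) =?= S1.
Bind T1 := B; substituting into the 2 remaining equations that mention T1 gives: pair(S, T2) =?= pair(tree(B), tup3(string, char, float)),  tup3(C, T3, B) =?= tup3(tree(pair(B, bool)), tree(C), pair(bool, bool)).
Bind S1 := pair(float, T3); no other remaining equation mentions S1.
Decompose pair/2: S =?= tree(B),  T2 =?= tup3(string, char, float).
Bind S := tree(B); no other remaining equation mentions S.
Bind T2 := tup3(string, char, float); no other remaining equation mentions T2.
Decompose tup3/3: C =?= tree(pair(B, bool)),  T3 =?= tree(C),  B =?= pair(bool, bool).
Bind C := tree(pair(B, bool)); substituting into the one remaining equation that mentions C gives: T3 =?= tree(tree(pair(B, bool))).
Bind T3 := tree(tree(pair(B, bool))); no other remaining equation mentions T3. Substituting into the earlier binding gives S1 := pair(float, tree(tree(pair(B, bool)))).
Bind B := pair(bool, bool). Substituting into the earlier bindings gives T1 := pair(bool, bool), S1 := pair(float, tree(tree(pair(pair(bool, bool), bool)))), S := tree(pair(bool, bool)), C := tree(pair(pair(bool, bool), bool)), T3 := tree(tree(pair(pair(bool, bool), bool))).
MGU = { T1 ↦ pair(bool, bool), S1 ↦ pair(float, tree(tree(pair(pair(bool, bool), bool)))), S ↦ tree(pair(bool, bool)), T2 ↦ tup3(string, char, float), C ↦ tree(pair(pair(bool, bool), bool)), T3 ↦ tree(tree(pair(pair(bool, bool), bool))), B ↦ pair(bool, bool) }, so S ↦ tree(pair(bool, bool)).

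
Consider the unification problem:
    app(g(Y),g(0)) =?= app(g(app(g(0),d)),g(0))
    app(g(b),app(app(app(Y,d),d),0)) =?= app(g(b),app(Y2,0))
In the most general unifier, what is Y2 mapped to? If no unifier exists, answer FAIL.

app(app(app(g(0),d),d),d)

Decompose app/2: g(Y) =?= g(app(g(0),d)),  g(0) =?= g(0).
Decompose g/1: Y =?= app(g(0),d).
Bind Y := app(g(0),d); substituting into the one remaining equation that mentions Y gives: app(g(b),app(app(app(app(g(0),d),d),d),0)) =?= app(g(b),app(Y2,0)).
Delete trivial equation g(0) =?= g(0).
Decompose app/2: g(b) =?= g(b),  app(app(app(app(g(0),d),d),d),0) =?= app(Y2,0).
Delete trivial equation g(b) =?= g(b).
Decompose app/2: app(app(app(g(0),d),d),d) =?= Y2,  0 =?= 0.
Bind Y2 := app(app(app(g(0),d),d),d); no other remaining equation mentions Y2.
Delete trivial equation 0 =?= 0.
MGU = { Y ↦ app(g(0),d), Y2 ↦ app(app(app(g(0),d),d),d) }, so Y2 ↦ app(app(app(g(0),d),d),d).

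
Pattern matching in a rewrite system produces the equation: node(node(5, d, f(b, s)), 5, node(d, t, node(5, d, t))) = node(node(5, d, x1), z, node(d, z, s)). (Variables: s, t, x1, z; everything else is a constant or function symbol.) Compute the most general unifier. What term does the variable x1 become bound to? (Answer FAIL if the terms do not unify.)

Decompose node/3: node(5, d, f(b, s)) = node(5, d, x1),  5 = z,  node(d, t, node(5, d, t)) = node(d, z, s).
Decompose node/3: 5 = 5,  d = d,  f(b, s) = x1.
Delete trivial equation 5 = 5.
Delete trivial equation d = d.
Bind x1 := f(b, s); no other remaining equation mentions x1.
Bind z := 5; substituting into the remaining equation gives: node(d, t, node(5, d, t)) = node(d, 5, s).
Decompose node/3: d = d,  t = 5,  node(5, d, t) = s.
Delete trivial equation d = d.
Bind t := 5; substituting into the remaining equation gives: node(5, d, 5) = s.
Bind s := node(5, d, 5). Substituting into the earlier binding gives x1 := f(b, node(5, d, 5)).
MGU = { x1 -> f(b, node(5, d, 5)), z -> 5, t -> 5, s -> node(5, d, 5) }, so x1 -> f(b, node(5, d, 5)).

f(b, node(5, d, 5))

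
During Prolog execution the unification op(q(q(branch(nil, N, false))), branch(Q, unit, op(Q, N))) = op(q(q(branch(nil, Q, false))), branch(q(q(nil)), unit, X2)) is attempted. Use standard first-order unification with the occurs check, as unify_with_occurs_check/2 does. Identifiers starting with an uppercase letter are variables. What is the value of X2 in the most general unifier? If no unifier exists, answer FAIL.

op(q(q(nil)), q(q(nil)))

Decompose op/2: q(q(branch(nil, N, false))) = q(q(branch(nil, Q, false))),  branch(Q, unit, op(Q, N)) = branch(q(q(nil)), unit, X2).
Decompose q/1: q(branch(nil, N, false)) = q(branch(nil, Q, false)).
Decompose q/1: branch(nil, N, false) = branch(nil, Q, false).
Decompose branch/3: nil = nil,  N = Q,  false = false.
Delete trivial equation nil = nil.
Bind N := Q; substituting into the one remaining equation that mentions N gives: branch(Q, unit, op(Q, Q)) = branch(q(q(nil)), unit, X2).
Delete trivial equation false = false.
Decompose branch/3: Q = q(q(nil)),  unit = unit,  op(Q, Q) = X2.
Bind Q := q(q(nil)); substituting into the one remaining equation that mentions Q gives: op(q(q(nil)), q(q(nil))) = X2. Substituting into the earlier binding gives N := q(q(nil)).
Delete trivial equation unit = unit.
Bind X2 := op(q(q(nil)), q(q(nil))).
MGU = { N = q(q(nil)), Q = q(q(nil)), X2 = op(q(q(nil)), q(q(nil))) }, so X2 = op(q(q(nil)), q(q(nil))).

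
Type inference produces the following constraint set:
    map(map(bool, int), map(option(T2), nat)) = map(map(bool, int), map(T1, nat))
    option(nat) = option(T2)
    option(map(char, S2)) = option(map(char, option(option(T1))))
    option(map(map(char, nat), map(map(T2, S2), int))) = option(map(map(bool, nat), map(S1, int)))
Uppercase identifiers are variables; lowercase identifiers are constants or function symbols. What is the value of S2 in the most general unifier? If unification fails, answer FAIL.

Decompose map/2: map(bool, int) = map(bool, int),  map(option(T2), nat) = map(T1, nat).
Delete trivial equation map(bool, int) = map(bool, int).
Decompose map/2: option(T2) = T1,  nat = nat.
Bind T1 := option(T2); substituting into the one remaining equation that mentions T1 gives: option(map(char, S2)) = option(map(char, option(option(option(T2))))).
Delete trivial equation nat = nat.
Decompose option/1: nat = T2.
Bind T2 := nat; substituting into the remaining equations gives: option(map(char, S2)) = option(map(char, option(option(option(nat))))),  option(map(map(char, nat), map(map(nat, S2), int))) = option(map(map(bool, nat), map(S1, int))). Substituting into the earlier binding gives T1 := option(nat).
Decompose option/1: map(char, S2) = map(char, option(option(option(nat)))).
Decompose map/2: char = char,  S2 = option(option(option(nat))).
Delete trivial equation char = char.
Bind S2 := option(option(option(nat))); substituting into the remaining equation gives: option(map(map(char, nat), map(map(nat, option(option(option(nat)))), int))) = option(map(map(bool, nat), map(S1, int))).
Decompose option/1: map(map(char, nat), map(map(nat, option(option(option(nat)))), int)) = map(map(bool, nat), map(S1, int)).
Decompose map/2: map(char, nat) = map(bool, nat),  map(map(nat, option(option(option(nat)))), int) = map(S1, int).
Decompose map/2: char = bool,  nat = nat.
Clash: constants char and bool differ; no unifier exists.

FAIL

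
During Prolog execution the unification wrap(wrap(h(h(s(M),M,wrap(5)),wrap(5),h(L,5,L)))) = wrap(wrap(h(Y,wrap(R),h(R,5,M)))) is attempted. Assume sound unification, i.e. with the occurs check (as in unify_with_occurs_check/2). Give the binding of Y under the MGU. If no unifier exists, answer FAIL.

h(s(5),5,wrap(5))

Decompose wrap/1: wrap(h(h(s(M),M,wrap(5)),wrap(5),h(L,5,L))) = wrap(h(Y,wrap(R),h(R,5,M))).
Decompose wrap/1: h(h(s(M),M,wrap(5)),wrap(5),h(L,5,L)) = h(Y,wrap(R),h(R,5,M)).
Decompose h/3: h(s(M),M,wrap(5)) = Y,  wrap(5) = wrap(R),  h(L,5,L) = h(R,5,M).
Bind Y := h(s(M),M,wrap(5)); no other remaining equation mentions Y.
Decompose wrap/1: 5 = R.
Bind R := 5; substituting into the remaining equation gives: h(L,5,L) = h(5,5,M).
Decompose h/3: L = 5,  5 = 5,  L = M.
Bind L := 5; substituting into the one remaining equation that mentions L gives: 5 = M.
Delete trivial equation 5 = 5.
Bind M := 5. Substituting into the earlier binding gives Y := h(s(5),5,wrap(5)).
MGU = { Y -> h(s(5),5,wrap(5)), R -> 5, L -> 5, M -> 5 }, so Y -> h(s(5),5,wrap(5)).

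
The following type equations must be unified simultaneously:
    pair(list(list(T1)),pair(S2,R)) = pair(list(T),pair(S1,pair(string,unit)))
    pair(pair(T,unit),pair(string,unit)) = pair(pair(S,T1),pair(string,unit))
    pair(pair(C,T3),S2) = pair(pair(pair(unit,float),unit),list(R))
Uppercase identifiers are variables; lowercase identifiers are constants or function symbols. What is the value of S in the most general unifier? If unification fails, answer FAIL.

Decompose pair/2: list(list(T1)) = list(T),  pair(S2,R) = pair(S1,pair(string,unit)).
Decompose list/1: list(T1) = T.
Bind T := list(T1); substituting into the one remaining equation that mentions T gives: pair(pair(list(T1),unit),pair(string,unit)) = pair(pair(S,T1),pair(string,unit)).
Decompose pair/2: S2 = S1,  R = pair(string,unit).
Bind S2 := S1; substituting into the one remaining equation that mentions S2 gives: pair(pair(C,T3),S1) = pair(pair(pair(unit,float),unit),list(R)).
Bind R := pair(string,unit); substituting into the one remaining equation that mentions R gives: pair(pair(C,T3),S1) = pair(pair(pair(unit,float),unit),list(pair(string,unit))).
Decompose pair/2: pair(list(T1),unit) = pair(S,T1),  pair(string,unit) = pair(string,unit).
Decompose pair/2: list(T1) = S,  unit = T1.
Bind S := list(T1); no other remaining equation mentions S.
Bind T1 := unit; no other remaining equation mentions T1. Substituting into the earlier bindings gives T := list(unit), S := list(unit).
Delete trivial equation pair(string,unit) = pair(string,unit).
Decompose pair/2: pair(C,T3) = pair(pair(unit,float),unit),  S1 = list(pair(string,unit)).
Decompose pair/2: C = pair(unit,float),  T3 = unit.
Bind C := pair(unit,float); no other remaining equation mentions C.
Bind T3 := unit; no other remaining equation mentions T3.
Bind S1 := list(pair(string,unit)). Substituting into the earlier binding gives S2 := list(pair(string,unit)).
MGU = { T -> list(unit), S2 -> list(pair(string,unit)), R -> pair(string,unit), S -> list(unit), T1 -> unit, C -> pair(unit,float), T3 -> unit, S1 -> list(pair(string,unit)) }, so S -> list(unit).

list(unit)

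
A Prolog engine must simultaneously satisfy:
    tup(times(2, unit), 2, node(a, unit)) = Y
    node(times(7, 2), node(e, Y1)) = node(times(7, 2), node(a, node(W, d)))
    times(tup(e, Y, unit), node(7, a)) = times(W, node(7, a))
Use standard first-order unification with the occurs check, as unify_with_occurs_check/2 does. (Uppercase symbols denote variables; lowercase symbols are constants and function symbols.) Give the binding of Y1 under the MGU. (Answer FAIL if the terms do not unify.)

FAIL

Bind Y := tup(times(2, unit), 2, node(a, unit)); substituting into the one remaining equation that mentions Y gives: times(tup(e, tup(times(2, unit), 2, node(a, unit)), unit), node(7, a)) = times(W, node(7, a)).
Decompose node/2: times(7, 2) = times(7, 2),  node(e, Y1) = node(a, node(W, d)).
Delete trivial equation times(7, 2) = times(7, 2).
Decompose node/2: e = a,  Y1 = node(W, d).
Clash: constants e and a differ; no unifier exists.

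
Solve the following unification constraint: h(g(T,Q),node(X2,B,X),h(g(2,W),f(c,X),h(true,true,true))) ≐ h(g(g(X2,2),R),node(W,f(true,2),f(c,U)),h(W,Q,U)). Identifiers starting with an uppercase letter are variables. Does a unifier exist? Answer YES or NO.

Decompose h/3: g(T,Q) ≐ g(g(X2,2),R),  node(X2,B,X) ≐ node(W,f(true,2),f(c,U)),  h(g(2,W),f(c,X),h(true,true,true)) ≐ h(W,Q,U).
Decompose g/2: T ≐ g(X2,2),  Q ≐ R.
Bind T := g(X2,2); no other remaining equation mentions T.
Bind Q := R; substituting into the one remaining equation that mentions Q gives: h(g(2,W),f(c,X),h(true,true,true)) ≐ h(W,R,U).
Decompose node/3: X2 ≐ W,  B ≐ f(true,2),  X ≐ f(c,U).
Bind X2 := W; no other remaining equation mentions X2. Substituting into the earlier binding gives T := g(W,2).
Bind B := f(true,2); no other remaining equation mentions B.
Bind X := f(c,U); substituting into the remaining equation gives: h(g(2,W),f(c,f(c,U)),h(true,true,true)) ≐ h(W,R,U).
Decompose h/3: g(2,W) ≐ W,  f(c,f(c,U)) ≐ R,  h(true,true,true) ≐ U.
Occurs check fails: W occurs in g(2,W); the equation W ≐ g(2,W) has no finite solution.

NO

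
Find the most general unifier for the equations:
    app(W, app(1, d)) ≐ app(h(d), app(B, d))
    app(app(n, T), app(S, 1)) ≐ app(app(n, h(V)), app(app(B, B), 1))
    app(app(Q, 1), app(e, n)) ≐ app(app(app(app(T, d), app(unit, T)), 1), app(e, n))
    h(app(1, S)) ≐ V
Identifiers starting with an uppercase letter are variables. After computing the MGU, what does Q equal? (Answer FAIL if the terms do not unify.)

Decompose app/2: W ≐ h(d),  app(1, d) ≐ app(B, d).
Bind W := h(d); no other remaining equation mentions W.
Decompose app/2: 1 ≐ B,  d ≐ d.
Bind B := 1; substituting into the one remaining equation that mentions B gives: app(app(n, T), app(S, 1)) ≐ app(app(n, h(V)), app(app(1, 1), 1)).
Delete trivial equation d ≐ d.
Decompose app/2: app(n, T) ≐ app(n, h(V)),  app(S, 1) ≐ app(app(1, 1), 1).
Decompose app/2: n ≐ n,  T ≐ h(V).
Delete trivial equation n ≐ n.
Bind T := h(V); substituting into the one remaining equation that mentions T gives: app(app(Q, 1), app(e, n)) ≐ app(app(app(app(h(V), d), app(unit, h(V))), 1), app(e, n)).
Decompose app/2: S ≐ app(1, 1),  1 ≐ 1.
Bind S := app(1, 1); substituting into the one remaining equation that mentions S gives: h(app(1, app(1, 1))) ≐ V.
Delete trivial equation 1 ≐ 1.
Decompose app/2: app(Q, 1) ≐ app(app(app(h(V), d), app(unit, h(V))), 1),  app(e, n) ≐ app(e, n).
Decompose app/2: Q ≐ app(app(h(V), d), app(unit, h(V))),  1 ≐ 1.
Bind Q := app(app(h(V), d), app(unit, h(V))); no other remaining equation mentions Q.
Delete trivial equation 1 ≐ 1.
Delete trivial equation app(e, n) ≐ app(e, n).
Bind V := h(app(1, app(1, 1))). Substituting into the earlier bindings gives T := h(h(app(1, app(1, 1)))), Q := app(app(h(h(app(1, app(1, 1)))), d), app(unit, h(h(app(1, app(1, 1)))))).
MGU = { W ↦ h(d), B ↦ 1, T ↦ h(h(app(1, app(1, 1)))), S ↦ app(1, 1), Q ↦ app(app(h(h(app(1, app(1, 1)))), d), app(unit, h(h(app(1, app(1, 1)))))), V ↦ h(app(1, app(1, 1))) }, so Q ↦ app(app(h(h(app(1, app(1, 1)))), d), app(unit, h(h(app(1, app(1, 1)))))).

app(app(h(h(app(1, app(1, 1)))), d), app(unit, h(h(app(1, app(1, 1))))))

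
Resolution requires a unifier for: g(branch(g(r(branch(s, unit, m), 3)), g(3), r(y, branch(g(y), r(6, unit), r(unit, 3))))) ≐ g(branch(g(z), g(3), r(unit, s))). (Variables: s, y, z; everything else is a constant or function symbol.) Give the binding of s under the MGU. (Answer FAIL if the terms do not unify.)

Decompose g/1: branch(g(r(branch(s, unit, m), 3)), g(3), r(y, branch(g(y), r(6, unit), r(unit, 3)))) ≐ branch(g(z), g(3), r(unit, s)).
Decompose branch/3: g(r(branch(s, unit, m), 3)) ≐ g(z),  g(3) ≐ g(3),  r(y, branch(g(y), r(6, unit), r(unit, 3))) ≐ r(unit, s).
Decompose g/1: r(branch(s, unit, m), 3) ≐ z.
Bind z := r(branch(s, unit, m), 3); no other remaining equation mentions z.
Delete trivial equation g(3) ≐ g(3).
Decompose r/2: y ≐ unit,  branch(g(y), r(6, unit), r(unit, 3)) ≐ s.
Bind y := unit; substituting into the remaining equation gives: branch(g(unit), r(6, unit), r(unit, 3)) ≐ s.
Bind s := branch(g(unit), r(6, unit), r(unit, 3)). Substituting into the earlier binding gives z := r(branch(branch(g(unit), r(6, unit), r(unit, 3)), unit, m), 3).
MGU = { z -> r(branch(branch(g(unit), r(6, unit), r(unit, 3)), unit, m), 3), y -> unit, s -> branch(g(unit), r(6, unit), r(unit, 3)) }, so s -> branch(g(unit), r(6, unit), r(unit, 3)).

branch(g(unit), r(6, unit), r(unit, 3))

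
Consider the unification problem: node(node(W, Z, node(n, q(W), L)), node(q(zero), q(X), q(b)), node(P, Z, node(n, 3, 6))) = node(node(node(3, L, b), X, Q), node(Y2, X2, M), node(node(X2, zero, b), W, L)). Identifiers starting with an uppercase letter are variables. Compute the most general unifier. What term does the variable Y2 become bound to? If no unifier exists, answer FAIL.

Decompose node/3: node(W, Z, node(n, q(W), L)) = node(node(3, L, b), X, Q),  node(q(zero), q(X), q(b)) = node(Y2, X2, M),  node(P, Z, node(n, 3, 6)) = node(node(X2, zero, b), W, L).
Decompose node/3: W = node(3, L, b),  Z = X,  node(n, q(W), L) = Q.
Bind W := node(3, L, b); substituting into the 2 remaining equations that mention W gives: node(n, q(node(3, L, b)), L) = Q,  node(P, Z, node(n, 3, 6)) = node(node(X2, zero, b), node(3, L, b), L).
Bind Z := X; substituting into the one remaining equation that mentions Z gives: node(P, X, node(n, 3, 6)) = node(node(X2, zero, b), node(3, L, b), L).
Bind Q := node(n, q(node(3, L, b)), L); no other remaining equation mentions Q.
Decompose node/3: q(zero) = Y2,  q(X) = X2,  q(b) = M.
Bind Y2 := q(zero); no other remaining equation mentions Y2.
Bind X2 := q(X); substituting into the one remaining equation that mentions X2 gives: node(P, X, node(n, 3, 6)) = node(node(q(X), zero, b), node(3, L, b), L).
Bind M := q(b); no other remaining equation mentions M.
Decompose node/3: P = node(q(X), zero, b),  X = node(3, L, b),  node(n, 3, 6) = L.
Bind P := node(q(X), zero, b); no other remaining equation mentions P.
Bind X := node(3, L, b); no other remaining equation mentions X. Substituting into the earlier bindings gives Z := node(3, L, b), X2 := q(node(3, L, b)), P := node(q(node(3, L, b)), zero, b).
Bind L := node(n, 3, 6). Substituting into the earlier bindings gives W := node(3, node(n, 3, 6), b), Z := node(3, node(n, 3, 6), b), Q := node(n, q(node(3, node(n, 3, 6), b)), node(n, 3, 6)), X2 := q(node(3, node(n, 3, 6), b)), P := node(q(node(3, node(n, 3, 6), b)), zero, b), X := node(3, node(n, 3, 6), b).
MGU = { W := node(3, node(n, 3, 6), b), Z := node(3, node(n, 3, 6), b), Q := node(n, q(node(3, node(n, 3, 6), b)), node(n, 3, 6)), Y2 := q(zero), X2 := q(node(3, node(n, 3, 6), b)), M := q(b), P := node(q(node(3, node(n, 3, 6), b)), zero, b), X := node(3, node(n, 3, 6), b), L := node(n, 3, 6) }, so Y2 := q(zero).

q(zero)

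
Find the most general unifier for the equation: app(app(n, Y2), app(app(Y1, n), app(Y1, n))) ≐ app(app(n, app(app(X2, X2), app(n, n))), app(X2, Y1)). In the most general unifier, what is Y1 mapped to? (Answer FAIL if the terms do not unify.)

Decompose app/2: app(n, Y2) ≐ app(n, app(app(X2, X2), app(n, n))),  app(app(Y1, n), app(Y1, n)) ≐ app(X2, Y1).
Decompose app/2: n ≐ n,  Y2 ≐ app(app(X2, X2), app(n, n)).
Delete trivial equation n ≐ n.
Bind Y2 := app(app(X2, X2), app(n, n)); no other remaining equation mentions Y2.
Decompose app/2: app(Y1, n) ≐ X2,  app(Y1, n) ≐ Y1.
Bind X2 := app(Y1, n); no other remaining equation mentions X2. Substituting into the earlier binding gives Y2 := app(app(app(Y1, n), app(Y1, n)), app(n, n)).
Occurs check fails: Y1 occurs in app(Y1, n); the equation Y1 ≐ app(Y1, n) has no finite solution.

FAIL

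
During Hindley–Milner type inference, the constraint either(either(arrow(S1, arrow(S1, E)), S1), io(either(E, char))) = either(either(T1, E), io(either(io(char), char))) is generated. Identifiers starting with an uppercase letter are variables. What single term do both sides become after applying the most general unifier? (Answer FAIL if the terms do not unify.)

either(either(arrow(io(char), arrow(io(char), io(char))), io(char)), io(either(io(char), char)))

Decompose either/2: either(arrow(S1, arrow(S1, E)), S1) = either(T1, E),  io(either(E, char)) = io(either(io(char), char)).
Decompose either/2: arrow(S1, arrow(S1, E)) = T1,  S1 = E.
Bind T1 := arrow(S1, arrow(S1, E)); no other remaining equation mentions T1.
Bind S1 := E; no other remaining equation mentions S1. Substituting into the earlier binding gives T1 := arrow(E, arrow(E, E)).
Decompose io/1: either(E, char) = either(io(char), char).
Decompose either/2: E = io(char),  char = char.
Bind E := io(char); no other remaining equation mentions E. Substituting into the earlier bindings gives T1 := arrow(io(char), arrow(io(char), io(char))), S1 := io(char).
Delete trivial equation char = char.
Applying the MGU to either side gives either(either(arrow(io(char), arrow(io(char), io(char))), io(char)), io(either(io(char), char))).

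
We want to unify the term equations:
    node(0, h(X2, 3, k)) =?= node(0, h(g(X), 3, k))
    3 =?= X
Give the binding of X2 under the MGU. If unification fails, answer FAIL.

Decompose node/2: 0 =?= 0,  h(X2, 3, k) =?= h(g(X), 3, k).
Delete trivial equation 0 =?= 0.
Decompose h/3: X2 =?= g(X),  3 =?= 3,  k =?= k.
Bind X2 := g(X); no other remaining equation mentions X2.
Delete trivial equation 3 =?= 3.
Delete trivial equation k =?= k.
Bind X := 3. Substituting into the earlier binding gives X2 := g(3).
MGU = { X2 ↦ g(3), X ↦ 3 }, so X2 ↦ g(3).

g(3)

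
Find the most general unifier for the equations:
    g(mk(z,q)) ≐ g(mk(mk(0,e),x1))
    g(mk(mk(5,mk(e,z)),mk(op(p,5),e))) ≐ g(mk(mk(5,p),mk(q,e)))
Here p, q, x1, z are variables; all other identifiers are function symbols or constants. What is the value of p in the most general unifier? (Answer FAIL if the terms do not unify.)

mk(e,mk(0,e))

Decompose g/1: mk(z,q) ≐ mk(mk(0,e),x1).
Decompose mk/2: z ≐ mk(0,e),  q ≐ x1.
Bind z := mk(0,e); substituting into the one remaining equation that mentions z gives: g(mk(mk(5,mk(e,mk(0,e))),mk(op(p,5),e))) ≐ g(mk(mk(5,p),mk(q,e))).
Bind q := x1; substituting into the remaining equation gives: g(mk(mk(5,mk(e,mk(0,e))),mk(op(p,5),e))) ≐ g(mk(mk(5,p),mk(x1,e))).
Decompose g/1: mk(mk(5,mk(e,mk(0,e))),mk(op(p,5),e)) ≐ mk(mk(5,p),mk(x1,e)).
Decompose mk/2: mk(5,mk(e,mk(0,e))) ≐ mk(5,p),  mk(op(p,5),e) ≐ mk(x1,e).
Decompose mk/2: 5 ≐ 5,  mk(e,mk(0,e)) ≐ p.
Delete trivial equation 5 ≐ 5.
Bind p := mk(e,mk(0,e)); substituting into the remaining equation gives: mk(op(mk(e,mk(0,e)),5),e) ≐ mk(x1,e).
Decompose mk/2: op(mk(e,mk(0,e)),5) ≐ x1,  e ≐ e.
Bind x1 := op(mk(e,mk(0,e)),5); no other remaining equation mentions x1. Substituting into the earlier binding gives q := op(mk(e,mk(0,e)),5).
Delete trivial equation e ≐ e.
MGU = { z := mk(0,e), q := op(mk(e,mk(0,e)),5), p := mk(e,mk(0,e)), x1 := op(mk(e,mk(0,e)),5) }, so p := mk(e,mk(0,e)).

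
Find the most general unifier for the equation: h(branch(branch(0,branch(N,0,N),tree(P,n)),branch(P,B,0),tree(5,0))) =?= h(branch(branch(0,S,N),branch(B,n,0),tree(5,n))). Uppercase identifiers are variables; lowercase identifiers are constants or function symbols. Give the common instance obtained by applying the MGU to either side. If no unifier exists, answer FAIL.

FAIL

Decompose h/1: branch(branch(0,branch(N,0,N),tree(P,n)),branch(P,B,0),tree(5,0)) =?= branch(branch(0,S,N),branch(B,n,0),tree(5,n)).
Decompose branch/3: branch(0,branch(N,0,N),tree(P,n)) =?= branch(0,S,N),  branch(P,B,0) =?= branch(B,n,0),  tree(5,0) =?= tree(5,n).
Decompose branch/3: 0 =?= 0,  branch(N,0,N) =?= S,  tree(P,n) =?= N.
Delete trivial equation 0 =?= 0.
Bind S := branch(N,0,N); no other remaining equation mentions S.
Bind N := tree(P,n); no other remaining equation mentions N. Substituting into the earlier binding gives S := branch(tree(P,n),0,tree(P,n)).
Decompose branch/3: P =?= B,  B =?= n,  0 =?= 0.
Bind P := B; no other remaining equation mentions P. Substituting into the earlier bindings gives S := branch(tree(B,n),0,tree(B,n)), N := tree(B,n).
Bind B := n; no other remaining equation mentions B. Substituting into the earlier bindings gives S := branch(tree(n,n),0,tree(n,n)), N := tree(n,n), P := n.
Delete trivial equation 0 =?= 0.
Decompose tree/2: 5 =?= 5,  0 =?= n.
Delete trivial equation 5 =?= 5.
Clash: constants 0 and n differ; no unifier exists.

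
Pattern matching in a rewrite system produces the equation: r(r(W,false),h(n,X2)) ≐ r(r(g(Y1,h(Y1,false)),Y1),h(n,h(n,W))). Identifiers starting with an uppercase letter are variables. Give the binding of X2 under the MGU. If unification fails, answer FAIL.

Decompose r/2: r(W,false) ≐ r(g(Y1,h(Y1,false)),Y1),  h(n,X2) ≐ h(n,h(n,W)).
Decompose r/2: W ≐ g(Y1,h(Y1,false)),  false ≐ Y1.
Bind W := g(Y1,h(Y1,false)); substituting into the one remaining equation that mentions W gives: h(n,X2) ≐ h(n,h(n,g(Y1,h(Y1,false)))).
Bind Y1 := false; substituting into the remaining equation gives: h(n,X2) ≐ h(n,h(n,g(false,h(false,false)))). Substituting into the earlier binding gives W := g(false,h(false,false)).
Decompose h/2: n ≐ n,  X2 ≐ h(n,g(false,h(false,false))).
Delete trivial equation n ≐ n.
Bind X2 := h(n,g(false,h(false,false))).
MGU = { W -> g(false,h(false,false)), Y1 -> false, X2 -> h(n,g(false,h(false,false))) }, so X2 -> h(n,g(false,h(false,false))).

h(n,g(false,h(false,false)))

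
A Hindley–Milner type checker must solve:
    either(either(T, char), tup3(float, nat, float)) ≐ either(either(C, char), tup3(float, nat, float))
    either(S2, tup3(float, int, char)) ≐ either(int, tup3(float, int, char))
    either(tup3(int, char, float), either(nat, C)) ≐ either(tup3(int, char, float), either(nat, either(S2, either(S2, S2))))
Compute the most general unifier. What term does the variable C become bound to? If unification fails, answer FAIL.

either(int, either(int, int))

Decompose either/2: either(T, char) ≐ either(C, char),  tup3(float, nat, float) ≐ tup3(float, nat, float).
Decompose either/2: T ≐ C,  char ≐ char.
Bind T := C; no other remaining equation mentions T.
Delete trivial equation char ≐ char.
Delete trivial equation tup3(float, nat, float) ≐ tup3(float, nat, float).
Decompose either/2: S2 ≐ int,  tup3(float, int, char) ≐ tup3(float, int, char).
Bind S2 := int; substituting into the one remaining equation that mentions S2 gives: either(tup3(int, char, float), either(nat, C)) ≐ either(tup3(int, char, float), either(nat, either(int, either(int, int)))).
Delete trivial equation tup3(float, int, char) ≐ tup3(float, int, char).
Decompose either/2: tup3(int, char, float) ≐ tup3(int, char, float),  either(nat, C) ≐ either(nat, either(int, either(int, int))).
Delete trivial equation tup3(int, char, float) ≐ tup3(int, char, float).
Decompose either/2: nat ≐ nat,  C ≐ either(int, either(int, int)).
Delete trivial equation nat ≐ nat.
Bind C := either(int, either(int, int)). Substituting into the earlier binding gives T := either(int, either(int, int)).
MGU = { T -> either(int, either(int, int)), S2 -> int, C -> either(int, either(int, int)) }, so C -> either(int, either(int, int)).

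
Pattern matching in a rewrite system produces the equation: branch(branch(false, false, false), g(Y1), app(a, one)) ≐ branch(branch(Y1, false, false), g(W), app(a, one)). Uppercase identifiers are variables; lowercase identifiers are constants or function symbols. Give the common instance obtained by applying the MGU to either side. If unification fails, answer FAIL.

Decompose branch/3: branch(false, false, false) ≐ branch(Y1, false, false),  g(Y1) ≐ g(W),  app(a, one) ≐ app(a, one).
Decompose branch/3: false ≐ Y1,  false ≐ false,  false ≐ false.
Bind Y1 := false; substituting into the one remaining equation that mentions Y1 gives: g(false) ≐ g(W).
Delete trivial equation false ≐ false.
Delete trivial equation false ≐ false.
Decompose g/1: false ≐ W.
Bind W := false; no other remaining equation mentions W.
Delete trivial equation app(a, one) ≐ app(a, one).
Applying the MGU to either side gives branch(branch(false, false, false), g(false), app(a, one)).

branch(branch(false, false, false), g(false), app(a, one))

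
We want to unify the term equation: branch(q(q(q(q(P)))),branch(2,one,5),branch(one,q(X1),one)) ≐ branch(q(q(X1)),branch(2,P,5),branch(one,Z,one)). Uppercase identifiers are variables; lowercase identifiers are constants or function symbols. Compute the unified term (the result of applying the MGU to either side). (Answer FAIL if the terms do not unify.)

branch(q(q(q(q(one)))),branch(2,one,5),branch(one,q(q(q(one))),one))

Decompose branch/3: q(q(q(q(P)))) ≐ q(q(X1)),  branch(2,one,5) ≐ branch(2,P,5),  branch(one,q(X1),one) ≐ branch(one,Z,one).
Decompose q/1: q(q(q(P))) ≐ q(X1).
Decompose q/1: q(q(P)) ≐ X1.
Bind X1 := q(q(P)); substituting into the one remaining equation that mentions X1 gives: branch(one,q(q(q(P))),one) ≐ branch(one,Z,one).
Decompose branch/3: 2 ≐ 2,  one ≐ P,  5 ≐ 5.
Delete trivial equation 2 ≐ 2.
Bind P := one; substituting into the one remaining equation that mentions P gives: branch(one,q(q(q(one))),one) ≐ branch(one,Z,one). Substituting into the earlier binding gives X1 := q(q(one)).
Delete trivial equation 5 ≐ 5.
Decompose branch/3: one ≐ one,  q(q(q(one))) ≐ Z,  one ≐ one.
Delete trivial equation one ≐ one.
Bind Z := q(q(q(one))); no other remaining equation mentions Z.
Delete trivial equation one ≐ one.
Applying the MGU to either side gives branch(q(q(q(q(one)))),branch(2,one,5),branch(one,q(q(q(one))),one)).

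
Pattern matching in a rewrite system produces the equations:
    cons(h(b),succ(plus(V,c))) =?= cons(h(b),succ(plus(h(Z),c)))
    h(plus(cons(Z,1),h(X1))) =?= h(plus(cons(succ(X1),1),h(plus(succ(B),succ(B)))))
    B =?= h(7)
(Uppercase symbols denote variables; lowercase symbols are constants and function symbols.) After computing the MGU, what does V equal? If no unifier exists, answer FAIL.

Decompose cons/2: h(b) =?= h(b),  succ(plus(V,c)) =?= succ(plus(h(Z),c)).
Delete trivial equation h(b) =?= h(b).
Decompose succ/1: plus(V,c) =?= plus(h(Z),c).
Decompose plus/2: V =?= h(Z),  c =?= c.
Bind V := h(Z); no other remaining equation mentions V.
Delete trivial equation c =?= c.
Decompose h/1: plus(cons(Z,1),h(X1)) =?= plus(cons(succ(X1),1),h(plus(succ(B),succ(B)))).
Decompose plus/2: cons(Z,1) =?= cons(succ(X1),1),  h(X1) =?= h(plus(succ(B),succ(B))).
Decompose cons/2: Z =?= succ(X1),  1 =?= 1.
Bind Z := succ(X1); no other remaining equation mentions Z. Substituting into the earlier binding gives V := h(succ(X1)).
Delete trivial equation 1 =?= 1.
Decompose h/1: X1 =?= plus(succ(B),succ(B)).
Bind X1 := plus(succ(B),succ(B)); no other remaining equation mentions X1. Substituting into the earlier bindings gives V := h(succ(plus(succ(B),succ(B)))), Z := succ(plus(succ(B),succ(B))).
Bind B := h(7). Substituting into the earlier bindings gives V := h(succ(plus(succ(h(7)),succ(h(7))))), Z := succ(plus(succ(h(7)),succ(h(7)))), X1 := plus(succ(h(7)),succ(h(7))).
MGU = { V := h(succ(plus(succ(h(7)),succ(h(7))))), Z := succ(plus(succ(h(7)),succ(h(7)))), X1 := plus(succ(h(7)),succ(h(7))), B := h(7) }, so V := h(succ(plus(succ(h(7)),succ(h(7))))).

h(succ(plus(succ(h(7)),succ(h(7)))))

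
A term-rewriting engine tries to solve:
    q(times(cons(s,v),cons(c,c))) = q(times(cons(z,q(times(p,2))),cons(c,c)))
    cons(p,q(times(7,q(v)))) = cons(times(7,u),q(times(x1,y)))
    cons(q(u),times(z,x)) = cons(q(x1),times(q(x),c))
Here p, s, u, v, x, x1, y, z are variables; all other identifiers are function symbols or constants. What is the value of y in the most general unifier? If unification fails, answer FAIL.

Decompose q/1: times(cons(s,v),cons(c,c)) = times(cons(z,q(times(p,2))),cons(c,c)).
Decompose times/2: cons(s,v) = cons(z,q(times(p,2))),  cons(c,c) = cons(c,c).
Decompose cons/2: s = z,  v = q(times(p,2)).
Bind s := z; no other remaining equation mentions s.
Bind v := q(times(p,2)); substituting into the one remaining equation that mentions v gives: cons(p,q(times(7,q(q(times(p,2)))))) = cons(times(7,u),q(times(x1,y))).
Delete trivial equation cons(c,c) = cons(c,c).
Decompose cons/2: p = times(7,u),  q(times(7,q(q(times(p,2))))) = q(times(x1,y)).
Bind p := times(7,u); substituting into the one remaining equation that mentions p gives: q(times(7,q(q(times(times(7,u),2))))) = q(times(x1,y)). Substituting into the earlier binding gives v := q(times(times(7,u),2)).
Decompose q/1: times(7,q(q(times(times(7,u),2)))) = times(x1,y).
Decompose times/2: 7 = x1,  q(q(times(times(7,u),2))) = y.
Bind x1 := 7; substituting into the one remaining equation that mentions x1 gives: cons(q(u),times(z,x)) = cons(q(7),times(q(x),c)).
Bind y := q(q(times(times(7,u),2))); no other remaining equation mentions y.
Decompose cons/2: q(u) = q(7),  times(z,x) = times(q(x),c).
Decompose q/1: u = 7.
Bind u := 7; no other remaining equation mentions u. Substituting into the earlier bindings gives v := q(times(times(7,7),2)), p := times(7,7), y := q(q(times(times(7,7),2))).
Decompose times/2: z = q(x),  x = c.
Bind z := q(x); no other remaining equation mentions z. Substituting into the earlier binding gives s := q(x).
Bind x := c. Substituting into the earlier bindings gives s := q(c), z := q(c).
MGU = { s := q(c), v := q(times(times(7,7),2)), p := times(7,7), x1 := 7, y := q(q(times(times(7,7),2))), u := 7, z := q(c), x := c }, so y := q(q(times(times(7,7),2))).

q(q(times(times(7,7),2)))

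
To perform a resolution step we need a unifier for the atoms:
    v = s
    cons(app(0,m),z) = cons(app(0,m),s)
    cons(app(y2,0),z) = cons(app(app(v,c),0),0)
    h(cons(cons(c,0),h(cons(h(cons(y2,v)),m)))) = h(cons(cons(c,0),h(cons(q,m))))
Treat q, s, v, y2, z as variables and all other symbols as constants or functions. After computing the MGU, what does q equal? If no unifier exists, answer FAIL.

Bind v := s; substituting into the 2 remaining equations that mention v gives: cons(app(y2,0),z) = cons(app(app(s,c),0),0),  h(cons(cons(c,0),h(cons(h(cons(y2,s)),m)))) = h(cons(cons(c,0),h(cons(q,m)))).
Decompose cons/2: app(0,m) = app(0,m),  z = s.
Delete trivial equation app(0,m) = app(0,m).
Bind z := s; substituting into the one remaining equation that mentions z gives: cons(app(y2,0),s) = cons(app(app(s,c),0),0).
Decompose cons/2: app(y2,0) = app(app(s,c),0),  s = 0.
Decompose app/2: y2 = app(s,c),  0 = 0.
Bind y2 := app(s,c); substituting into the one remaining equation that mentions y2 gives: h(cons(cons(c,0),h(cons(h(cons(app(s,c),s)),m)))) = h(cons(cons(c,0),h(cons(q,m)))).
Delete trivial equation 0 = 0.
Bind s := 0; substituting into the remaining equation gives: h(cons(cons(c,0),h(cons(h(cons(app(0,c),0)),m)))) = h(cons(cons(c,0),h(cons(q,m)))). Substituting into the earlier bindings gives v := 0, z := 0, y2 := app(0,c).
Decompose h/1: cons(cons(c,0),h(cons(h(cons(app(0,c),0)),m))) = cons(cons(c,0),h(cons(q,m))).
Decompose cons/2: cons(c,0) = cons(c,0),  h(cons(h(cons(app(0,c),0)),m)) = h(cons(q,m)).
Delete trivial equation cons(c,0) = cons(c,0).
Decompose h/1: cons(h(cons(app(0,c),0)),m) = cons(q,m).
Decompose cons/2: h(cons(app(0,c),0)) = q,  m = m.
Bind q := h(cons(app(0,c),0)); no other remaining equation mentions q.
Delete trivial equation m = m.
MGU = { v ↦ 0, z ↦ 0, y2 ↦ app(0,c), s ↦ 0, q ↦ h(cons(app(0,c),0)) }, so q ↦ h(cons(app(0,c),0)).

h(cons(app(0,c),0))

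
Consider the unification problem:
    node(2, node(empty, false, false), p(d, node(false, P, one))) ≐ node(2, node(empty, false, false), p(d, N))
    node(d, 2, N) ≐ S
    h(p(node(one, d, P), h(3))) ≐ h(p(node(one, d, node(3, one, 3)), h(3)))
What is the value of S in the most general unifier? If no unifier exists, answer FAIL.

Decompose node/3: 2 ≐ 2,  node(empty, false, false) ≐ node(empty, false, false),  p(d, node(false, P, one)) ≐ p(d, N).
Delete trivial equation 2 ≐ 2.
Delete trivial equation node(empty, false, false) ≐ node(empty, false, false).
Decompose p/2: d ≐ d,  node(false, P, one) ≐ N.
Delete trivial equation d ≐ d.
Bind N := node(false, P, one); substituting into the one remaining equation that mentions N gives: node(d, 2, node(false, P, one)) ≐ S.
Bind S := node(d, 2, node(false, P, one)); no other remaining equation mentions S.
Decompose h/1: p(node(one, d, P), h(3)) ≐ p(node(one, d, node(3, one, 3)), h(3)).
Decompose p/2: node(one, d, P) ≐ node(one, d, node(3, one, 3)),  h(3) ≐ h(3).
Decompose node/3: one ≐ one,  d ≐ d,  P ≐ node(3, one, 3).
Delete trivial equation one ≐ one.
Delete trivial equation d ≐ d.
Bind P := node(3, one, 3); no other remaining equation mentions P. Substituting into the earlier bindings gives N := node(false, node(3, one, 3), one), S := node(d, 2, node(false, node(3, one, 3), one)).
Delete trivial equation h(3) ≐ h(3).
MGU = { N ↦ node(false, node(3, one, 3), one), S ↦ node(d, 2, node(false, node(3, one, 3), one)), P ↦ node(3, one, 3) }, so S ↦ node(d, 2, node(false, node(3, one, 3), one)).

node(d, 2, node(false, node(3, one, 3), one))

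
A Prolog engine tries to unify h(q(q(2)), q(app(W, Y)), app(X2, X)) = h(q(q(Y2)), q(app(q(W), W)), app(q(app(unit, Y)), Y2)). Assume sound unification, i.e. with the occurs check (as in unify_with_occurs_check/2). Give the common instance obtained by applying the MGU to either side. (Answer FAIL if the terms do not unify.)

FAIL

Decompose h/3: q(q(2)) = q(q(Y2)),  q(app(W, Y)) = q(app(q(W), W)),  app(X2, X) = app(q(app(unit, Y)), Y2).
Decompose q/1: q(2) = q(Y2).
Decompose q/1: 2 = Y2.
Bind Y2 := 2; substituting into the one remaining equation that mentions Y2 gives: app(X2, X) = app(q(app(unit, Y)), 2).
Decompose q/1: app(W, Y) = app(q(W), W).
Decompose app/2: W = q(W),  Y = W.
Occurs check fails: W occurs in q(W); the equation W = q(W) has no finite solution.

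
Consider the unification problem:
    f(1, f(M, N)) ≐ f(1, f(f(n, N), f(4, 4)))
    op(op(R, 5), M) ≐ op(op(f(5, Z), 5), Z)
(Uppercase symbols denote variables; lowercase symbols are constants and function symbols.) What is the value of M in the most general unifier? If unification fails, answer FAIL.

Decompose f/2: 1 ≐ 1,  f(M, N) ≐ f(f(n, N), f(4, 4)).
Delete trivial equation 1 ≐ 1.
Decompose f/2: M ≐ f(n, N),  N ≐ f(4, 4).
Bind M := f(n, N); substituting into the one remaining equation that mentions M gives: op(op(R, 5), f(n, N)) ≐ op(op(f(5, Z), 5), Z).
Bind N := f(4, 4); substituting into the remaining equation gives: op(op(R, 5), f(n, f(4, 4))) ≐ op(op(f(5, Z), 5), Z). Substituting into the earlier binding gives M := f(n, f(4, 4)).
Decompose op/2: op(R, 5) ≐ op(f(5, Z), 5),  f(n, f(4, 4)) ≐ Z.
Decompose op/2: R ≐ f(5, Z),  5 ≐ 5.
Bind R := f(5, Z); no other remaining equation mentions R.
Delete trivial equation 5 ≐ 5.
Bind Z := f(n, f(4, 4)). Substituting into the earlier binding gives R := f(5, f(n, f(4, 4))).
MGU = { M -> f(n, f(4, 4)), N -> f(4, 4), R -> f(5, f(n, f(4, 4))), Z -> f(n, f(4, 4)) }, so M -> f(n, f(4, 4)).

f(n, f(4, 4))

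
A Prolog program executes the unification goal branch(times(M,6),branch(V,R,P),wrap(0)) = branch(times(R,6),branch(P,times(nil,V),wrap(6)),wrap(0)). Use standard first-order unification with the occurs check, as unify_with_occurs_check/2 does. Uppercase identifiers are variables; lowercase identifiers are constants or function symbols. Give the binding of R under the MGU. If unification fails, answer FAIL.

Decompose branch/3: times(M,6) = times(R,6),  branch(V,R,P) = branch(P,times(nil,V),wrap(6)),  wrap(0) = wrap(0).
Decompose times/2: M = R,  6 = 6.
Bind M := R; no other remaining equation mentions M.
Delete trivial equation 6 = 6.
Decompose branch/3: V = P,  R = times(nil,V),  P = wrap(6).
Bind V := P; substituting into the one remaining equation that mentions V gives: R = times(nil,P).
Bind R := times(nil,P); no other remaining equation mentions R. Substituting into the earlier binding gives M := times(nil,P).
Bind P := wrap(6); no other remaining equation mentions P. Substituting into the earlier bindings gives M := times(nil,wrap(6)), V := wrap(6), R := times(nil,wrap(6)).
Delete trivial equation wrap(0) = wrap(0).
MGU = { M ↦ times(nil,wrap(6)), V ↦ wrap(6), R ↦ times(nil,wrap(6)), P ↦ wrap(6) }, so R ↦ times(nil,wrap(6)).

times(nil,wrap(6))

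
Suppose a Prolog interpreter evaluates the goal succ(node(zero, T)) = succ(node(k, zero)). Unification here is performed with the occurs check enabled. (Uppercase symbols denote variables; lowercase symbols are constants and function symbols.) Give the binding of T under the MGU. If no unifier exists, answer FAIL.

FAIL

Decompose succ/1: node(zero, T) = node(k, zero).
Decompose node/2: zero = k,  T = zero.
Clash: constants zero and k differ; no unifier exists.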